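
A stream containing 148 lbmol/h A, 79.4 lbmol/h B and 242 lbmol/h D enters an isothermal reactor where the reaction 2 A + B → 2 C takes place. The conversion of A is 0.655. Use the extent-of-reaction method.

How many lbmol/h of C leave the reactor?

96.9 lbmol/h

A reacted = 0.655 × 148 = 96.94 lbmol/h; ν_A = −2, so ξ = 96.94/2 = 48.47 lbmol/h.
Outlet amounts (n = n₀ + ν ξ):
  A: 148 − 2(48.47) = 51.06
  B: 79.4 − 1(48.47) = 30.93
  C: 0 + 2(48.47) = 96.94
  D: 242 (inert)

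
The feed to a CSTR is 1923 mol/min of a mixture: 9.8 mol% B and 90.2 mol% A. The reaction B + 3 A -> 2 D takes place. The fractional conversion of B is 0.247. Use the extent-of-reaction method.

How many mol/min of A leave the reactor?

B reacted = 0.247 × 188.5 = 46.55 mol/min; ν_B = −1, so ξ = 46.55/1 = 46.55 mol/min.
Outlet amounts (n = n₀ + ν ξ):
  B: 188.5 − 1(46.55) = 141.9
  A: 1735 − 3(46.55) = 1595
  D: 0 + 2(46.55) = 93.1

1590 mol/min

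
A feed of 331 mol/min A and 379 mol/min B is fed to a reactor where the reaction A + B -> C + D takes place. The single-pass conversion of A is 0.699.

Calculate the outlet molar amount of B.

148 mol/min

A reacted = 0.699 × 331 = 231.4 mol/min; ν_A = −1, so ξ = 231.4/1 = 231.4 mol/min.
Outlet amounts (n = n₀ + ν ξ):
  A: 331 − 1(231.4) = 99.63
  B: 379 − 1(231.4) = 147.6
  C: 0 + 1(231.4) = 231.4
  D: 0 + 1(231.4) = 231.4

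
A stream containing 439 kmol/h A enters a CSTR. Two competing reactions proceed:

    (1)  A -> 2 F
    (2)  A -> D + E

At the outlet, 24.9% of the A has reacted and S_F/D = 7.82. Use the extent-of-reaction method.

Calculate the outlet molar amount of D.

22.3 kmol/h

Conversion of A: A consumed = 0.249 × 439 = 109.3 kmol/h = 1ξ₁ + 1ξ₂.
Selectivity: 2ξ₁ / (1ξ₂) = 7.82 → ξ₁ = 3.91 ξ₂.
Substitute: (1·3.91 + 1) ξ₂ = 109.3 → ξ₂ = 22.26 kmol/h, ξ₁ = 87.05 kmol/h.
Outlet amounts (n = n₀ + Σ ν·ξ):
  A: 439 − 1(87.05) − 1(22.26) = 329.7
  F: 0 + 2(87.05) = 174.1
  D: 0 + 1(22.26) = 22.26
  E: 0 + 1(22.26) = 22.26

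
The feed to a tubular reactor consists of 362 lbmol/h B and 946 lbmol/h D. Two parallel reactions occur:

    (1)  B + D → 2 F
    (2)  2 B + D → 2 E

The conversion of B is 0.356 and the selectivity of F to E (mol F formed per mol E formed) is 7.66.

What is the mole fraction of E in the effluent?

Conversion of B: B consumed = 0.356 × 362 = 128.9 lbmol/h = 1ξ₁ + 2ξ₂.
Selectivity: 2ξ₁ / (2ξ₂) = 7.66 → ξ₁ = 7.66 ξ₂.
Substitute: (1·7.66 + 2) ξ₂ = 128.9 → ξ₂ = 13.34 lbmol/h, ξ₁ = 102.2 lbmol/h.
Outlet amounts (n = n₀ + Σ ν·ξ):
  B: 362 − 1(102.2) − 2(13.34) = 233.1
  D: 946 − 1(102.2) − 1(13.34) = 830.5
  F: 0 + 2(102.2) = 204.4
  E: 0 + 2(13.34) = 26.68
Total out = 1295 lbmol/h; y_E = 26.68 / 1295 = 0.02061.

0.0206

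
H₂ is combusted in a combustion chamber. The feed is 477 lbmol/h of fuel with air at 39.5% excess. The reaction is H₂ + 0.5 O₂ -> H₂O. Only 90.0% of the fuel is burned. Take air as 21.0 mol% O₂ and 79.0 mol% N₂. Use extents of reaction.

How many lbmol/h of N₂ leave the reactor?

Stoichiometric O₂ = 0.5 × 477 = 238.5 lbmol/h; O₂ fed = 238.5 × 1.395 = 332.7 lbmol/h.
N₂ fed = 332.7 × 79/21 = 1252 lbmol/h.
Fuel reacted = 0.9 × 477 → ξ = 429.3 lbmol/h.
Outlet (n = n₀ + ν ξ):
  H₂: 477 − 1(429.3) = 47.7
  O₂: 332.7 − 0.5(429.3) = 118.1
  N₂: 1252 (inert)
  H₂O: 0 + 1(429.3) = 429.3

1250 lbmol/h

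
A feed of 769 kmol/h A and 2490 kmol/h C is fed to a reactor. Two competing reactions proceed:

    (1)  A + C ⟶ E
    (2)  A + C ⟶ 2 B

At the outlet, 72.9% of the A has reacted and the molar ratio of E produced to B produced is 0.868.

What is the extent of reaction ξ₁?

ξ₁ = 356 kmol/h

Conversion of A: A consumed = 0.729 × 769 = 560.6 kmol/h = 1ξ₁ + 1ξ₂.
Selectivity: 1ξ₁ / (2ξ₂) = 0.868 → ξ₁ = 1.736 ξ₂.
Substitute: (1·1.736 + 1) ξ₂ = 560.6 → ξ₂ = 204.9 kmol/h, ξ₁ = 355.7 kmol/h.
Outlet amounts (n = n₀ + Σ ν·ξ):
  A: 769 − 1(355.7) − 1(204.9) = 208.4
  C: 2490 − 1(355.7) − 1(204.9) = 1929
  E: 0 + 1(355.7) = 355.7
  B: 0 + 2(204.9) = 409.8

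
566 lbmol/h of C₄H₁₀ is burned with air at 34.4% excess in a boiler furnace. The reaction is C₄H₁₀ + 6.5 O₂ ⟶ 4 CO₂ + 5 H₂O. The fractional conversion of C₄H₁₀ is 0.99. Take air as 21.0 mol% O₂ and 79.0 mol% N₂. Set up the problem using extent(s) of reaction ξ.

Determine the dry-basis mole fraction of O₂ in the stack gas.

Stoichiometric O₂ = 6.5 × 566 = 3679 lbmol/h; O₂ fed = 3679 × 1.344 = 4945 lbmol/h.
N₂ fed = 4945 × 79/21 = 18600 lbmol/h.
Fuel reacted = 0.99 × 566 → ξ = 560.3 lbmol/h.
Outlet (n = n₀ + ν ξ):
  C₄H₁₀: 566 − 1(560.3) = 5.66
  O₂: 4945 − 6.5(560.3) = 1302
  N₂: 18600 (inert)
  CO₂: 0 + 4(560.3) = 2241
  H₂O: 0 + 5(560.3) = 2802
Dry total = 22150 lbmol/h; y_O₂ (dry) = 1302 / 22150 = 0.0588.

0.0588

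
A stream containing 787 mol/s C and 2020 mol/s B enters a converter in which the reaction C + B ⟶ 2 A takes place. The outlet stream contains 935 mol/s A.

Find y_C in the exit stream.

For A: n = n₀ + 2ξ → 935 = 0 + 2ξ, giving ξ = 467.5 mol/s.
Outlet amounts (n = n₀ + ν ξ):
  C: 787 − 1(467.5) = 319.5
  B: 2020 − 1(467.5) = 1552
  A: 0 + 2(467.5) = 935
Total out = 2807 mol/s; y_C = 319.5 / 2807 = 0.1138.

0.114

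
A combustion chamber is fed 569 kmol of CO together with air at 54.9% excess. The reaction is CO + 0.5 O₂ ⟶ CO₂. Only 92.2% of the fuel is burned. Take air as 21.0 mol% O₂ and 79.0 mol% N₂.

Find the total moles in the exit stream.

2410 kmol

Stoichiometric O₂ = 0.5 × 569 = 284.5 kmol; O₂ fed = 284.5 × 1.549 = 440.7 kmol.
N₂ fed = 440.7 × 79/21 = 1658 kmol.
Fuel reacted = 0.922 × 569 → ξ = 524.6 kmol.
Outlet (n = n₀ + ν ξ):
  CO: 569 − 1(524.6) = 44.38
  O₂: 440.7 − 0.5(524.6) = 178.4
  N₂: 1658 (inert)
  CO₂: 0 + 1(524.6) = 524.6
Total out = 44.38 + 178.4 + 1658 + 524.6 = 2405 kmol.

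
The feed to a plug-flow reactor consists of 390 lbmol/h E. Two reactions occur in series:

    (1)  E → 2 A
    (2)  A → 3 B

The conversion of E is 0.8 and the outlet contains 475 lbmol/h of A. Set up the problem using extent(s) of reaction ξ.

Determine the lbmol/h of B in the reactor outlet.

Conversion of E: E consumed = 1ξ₁ = 0.8 × 390 → ξ₁ = 312 lbmol/h.
A balance: n_A = 0 + 2ξ₁ − 1ξ₂ = 475 → ξ₂ = (2·312 − 475)/1 = 149 lbmol/h.
Outlet amounts (n = n₀ + Σ ν·ξ):
  E: 390 − 1(312) = 78
  A: 0 + 2(312) − 1(149) = 475
  B: 0 + 3(149) = 447

447 lbmol/h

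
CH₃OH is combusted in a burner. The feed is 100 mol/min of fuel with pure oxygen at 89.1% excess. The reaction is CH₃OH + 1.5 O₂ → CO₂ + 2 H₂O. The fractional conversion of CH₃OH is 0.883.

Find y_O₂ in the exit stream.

0.353

Stoichiometric O₂ = 1.5 × 100 = 150 mol/min; O₂ fed = 150 × 1.891 = 283.6 mol/min.
Fuel reacted = 0.883 × 100 → ξ = 88.3 mol/min.
Outlet (n = n₀ + ν ξ):
  CH₃OH: 100 − 1(88.3) = 11.7
  O₂: 283.6 − 1.5(88.3) = 151.2
  CO₂: 0 + 1(88.3) = 88.3
  H₂O: 0 + 2(88.3) = 176.6
Total out = 427.8 mol/min; y_O₂ = 151.2 / 427.8 = 0.3534.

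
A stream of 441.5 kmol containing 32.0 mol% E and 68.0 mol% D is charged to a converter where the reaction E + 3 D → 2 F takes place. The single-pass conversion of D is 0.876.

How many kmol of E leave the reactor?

53.6 kmol

D reacted = 0.876 × 300.2 = 263 kmol; ν_D = −3, so ξ = 263/3 = 87.66 kmol.
Outlet amounts (n = n₀ + ν ξ):
  E: 141.3 − 1(87.66) = 53.62
  D: 300.2 − 3(87.66) = 37.23
  F: 0 + 2(87.66) = 175.3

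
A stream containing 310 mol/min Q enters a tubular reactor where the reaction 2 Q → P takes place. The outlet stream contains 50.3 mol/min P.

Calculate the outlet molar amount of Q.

For P: n = n₀ + 1ξ → 50.3 = 0 + 1ξ, giving ξ = 50.3 mol/min.
Outlet amounts (n = n₀ + ν ξ):
  Q: 310 − 2(50.3) = 209.4
  P: 0 + 1(50.3) = 50.3

209 mol/min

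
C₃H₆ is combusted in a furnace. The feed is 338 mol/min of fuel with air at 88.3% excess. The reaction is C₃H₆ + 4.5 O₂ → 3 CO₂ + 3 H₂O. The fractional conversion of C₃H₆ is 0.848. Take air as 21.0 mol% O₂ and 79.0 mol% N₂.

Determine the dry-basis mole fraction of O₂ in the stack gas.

Stoichiometric O₂ = 4.5 × 338 = 1521 mol/min; O₂ fed = 1521 × 1.883 = 2864 mol/min.
N₂ fed = 2864 × 79/21 = 10770 mol/min.
Fuel reacted = 0.848 × 338 → ξ = 286.6 mol/min.
Outlet (n = n₀ + ν ξ):
  C₃H₆: 338 − 1(286.6) = 51.38
  O₂: 2864 − 4.5(286.6) = 1574
  N₂: 10770 (inert)
  CO₂: 0 + 3(286.6) = 859.9
  H₂O: 0 + 3(286.6) = 859.9
Dry total = 13260 mol/min; y_O₂ (dry) = 1574 / 13260 = 0.1187.

0.119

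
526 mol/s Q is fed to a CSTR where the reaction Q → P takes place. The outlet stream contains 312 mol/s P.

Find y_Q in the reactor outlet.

For P: n = n₀ + 1ξ → 312 = 0 + 1ξ, giving ξ = 312 mol/s.
Outlet amounts (n = n₀ + ν ξ):
  Q: 526 − 1(312) = 214
  P: 0 + 1(312) = 312
Total out = 526 mol/s; y_Q = 214 / 526 = 0.4068.

0.407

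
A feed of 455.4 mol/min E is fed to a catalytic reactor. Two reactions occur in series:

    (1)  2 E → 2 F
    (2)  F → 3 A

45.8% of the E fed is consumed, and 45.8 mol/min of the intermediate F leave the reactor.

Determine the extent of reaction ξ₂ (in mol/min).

ξ₂ = 163 mol/min

Conversion of E: E consumed = 2ξ₁ = 0.458 × 455.4 → ξ₁ = 104.3 mol/min.
F balance: n_F = 0 + 2ξ₁ − 1ξ₂ = 45.8 → ξ₂ = (2·104.3 − 45.8)/1 = 162.8 mol/min.
Outlet amounts (n = n₀ + Σ ν·ξ):
  E: 455.4 − 2(104.3) = 246.8
  F: 0 + 2(104.3) − 1(162.8) = 45.8
  A: 0 + 3(162.8) = 488.3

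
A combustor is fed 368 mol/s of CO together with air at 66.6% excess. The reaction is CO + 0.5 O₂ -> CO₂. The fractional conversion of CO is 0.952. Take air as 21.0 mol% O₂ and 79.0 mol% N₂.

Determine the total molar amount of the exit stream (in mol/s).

1650 mol/s

Stoichiometric O₂ = 0.5 × 368 = 184 mol/s; O₂ fed = 184 × 1.666 = 306.5 mol/s.
N₂ fed = 306.5 × 79/21 = 1153 mol/s.
Fuel reacted = 0.952 × 368 → ξ = 350.3 mol/s.
Outlet (n = n₀ + ν ξ):
  CO: 368 − 1(350.3) = 17.66
  O₂: 306.5 − 0.5(350.3) = 131.4
  N₂: 1153 (inert)
  CO₂: 0 + 1(350.3) = 350.3
Total out = 17.66 + 131.4 + 1153 + 350.3 = 1653 mol/s.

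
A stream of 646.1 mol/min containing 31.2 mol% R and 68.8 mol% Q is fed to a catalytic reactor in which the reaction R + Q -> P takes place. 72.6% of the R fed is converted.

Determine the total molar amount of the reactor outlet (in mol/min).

R reacted = 0.726 × 201.6 = 146.3 mol/min; ν_R = −1, so ξ = 146.3/1 = 146.3 mol/min.
Outlet amounts (n = n₀ + ν ξ):
  R: 201.6 − 1(146.3) = 55.23
  Q: 444.5 − 1(146.3) = 298.2
  P: 0 + 1(146.3) = 146.3
Total out = 55.23 + 298.2 + 146.3 = 499.8 mol/min.

500 mol/min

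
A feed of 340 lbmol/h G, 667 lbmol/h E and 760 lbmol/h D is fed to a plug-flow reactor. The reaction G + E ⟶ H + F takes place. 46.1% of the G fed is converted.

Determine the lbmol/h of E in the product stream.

510 lbmol/h

G reacted = 0.461 × 340 = 156.7 lbmol/h; ν_G = −1, so ξ = 156.7/1 = 156.7 lbmol/h.
Outlet amounts (n = n₀ + ν ξ):
  G: 340 − 1(156.7) = 183.3
  E: 667 − 1(156.7) = 510.3
  H: 0 + 1(156.7) = 156.7
  F: 0 + 1(156.7) = 156.7
  D: 760 (inert)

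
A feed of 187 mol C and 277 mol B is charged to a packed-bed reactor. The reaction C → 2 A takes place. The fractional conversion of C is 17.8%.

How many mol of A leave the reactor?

C reacted = 0.178 × 187 = 33.29 mol; ν_C = −1, so ξ = 33.29/1 = 33.29 mol.
Outlet amounts (n = n₀ + ν ξ):
  C: 187 − 1(33.29) = 153.7
  A: 0 + 2(33.29) = 66.57
  B: 277 (inert)

66.6 mol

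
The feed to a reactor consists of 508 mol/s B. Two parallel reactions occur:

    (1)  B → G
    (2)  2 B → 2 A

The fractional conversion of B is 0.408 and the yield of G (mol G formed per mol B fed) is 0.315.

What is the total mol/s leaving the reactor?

Yield of G: 1ξ₁ / 508 = 0.315 → ξ₁ = 160 mol/s.
Conversion of B: 1ξ₁ + 2ξ₂ = 0.408 × 508 = 207.3 → ξ₂ = 23.62 mol/s.
Outlet amounts (n = n₀ + Σ ν·ξ):
  B: 508 − 1(160) − 2(23.62) = 300.7
  G: 0 + 1(160) = 160
  A: 0 + 2(23.62) = 47.24
Total out = 300.7 + 160 + 47.24 = 508 mol/s.

508 mol/s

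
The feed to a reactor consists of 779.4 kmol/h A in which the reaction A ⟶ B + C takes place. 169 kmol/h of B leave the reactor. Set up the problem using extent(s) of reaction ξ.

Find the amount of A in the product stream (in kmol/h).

610 kmol/h

For B: n = n₀ + 1ξ → 169 = 0 + 1ξ, giving ξ = 169 kmol/h.
Outlet amounts (n = n₀ + ν ξ):
  A: 779.4 − 1(169) = 610.4
  B: 0 + 1(169) = 169
  C: 0 + 1(169) = 169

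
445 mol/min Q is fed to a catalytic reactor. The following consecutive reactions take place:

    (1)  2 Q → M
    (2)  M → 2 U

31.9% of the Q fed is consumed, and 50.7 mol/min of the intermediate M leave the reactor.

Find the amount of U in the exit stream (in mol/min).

Conversion of Q: Q consumed = 2ξ₁ = 0.319 × 445 → ξ₁ = 70.98 mol/min.
M balance: n_M = 0 + 1ξ₁ − 1ξ₂ = 50.7 → ξ₂ = (1·70.98 − 50.7)/1 = 20.28 mol/min.
Outlet amounts (n = n₀ + Σ ν·ξ):
  Q: 445 − 2(70.98) = 303
  M: 0 + 1(70.98) − 1(20.28) = 50.7
  U: 0 + 2(20.28) = 40.56

40.6 mol/min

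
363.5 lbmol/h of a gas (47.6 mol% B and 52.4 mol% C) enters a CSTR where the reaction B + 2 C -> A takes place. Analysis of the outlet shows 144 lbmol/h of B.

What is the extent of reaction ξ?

For B: n = n₀ − 1ξ → 144 = 173 − 1ξ, giving ξ = 29.03 lbmol/h.
Outlet amounts (n = n₀ + ν ξ):
  B: 173 − 1(29.03) = 144
  C: 190.5 − 2(29.03) = 132.4
  A: 0 + 1(29.03) = 29.03

ξ = 29 lbmol/h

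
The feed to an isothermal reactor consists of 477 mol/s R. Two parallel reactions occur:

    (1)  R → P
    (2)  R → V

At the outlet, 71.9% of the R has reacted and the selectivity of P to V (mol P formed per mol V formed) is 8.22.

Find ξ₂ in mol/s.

Conversion of R: R consumed = 0.719 × 477 = 343 mol/s = 1ξ₁ + 1ξ₂.
Selectivity: 1ξ₁ / (1ξ₂) = 8.22 → ξ₁ = 8.22 ξ₂.
Substitute: (1·8.22 + 1) ξ₂ = 343 → ξ₂ = 37.2 mol/s, ξ₁ = 305.8 mol/s.
Outlet amounts (n = n₀ + Σ ν·ξ):
  R: 477 − 1(305.8) − 1(37.2) = 134
  P: 0 + 1(305.8) = 305.8
  V: 0 + 1(37.2) = 37.2

ξ₂ = 37.2 mol/s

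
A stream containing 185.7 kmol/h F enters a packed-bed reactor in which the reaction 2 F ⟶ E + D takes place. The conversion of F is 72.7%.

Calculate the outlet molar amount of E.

F reacted = 0.727 × 185.7 = 135 kmol/h; ν_F = −2, so ξ = 135/2 = 67.5 kmol/h.
Outlet amounts (n = n₀ + ν ξ):
  F: 185.7 − 2(67.5) = 50.7
  E: 0 + 1(67.5) = 67.5
  D: 0 + 1(67.5) = 67.5

67.5 kmol/h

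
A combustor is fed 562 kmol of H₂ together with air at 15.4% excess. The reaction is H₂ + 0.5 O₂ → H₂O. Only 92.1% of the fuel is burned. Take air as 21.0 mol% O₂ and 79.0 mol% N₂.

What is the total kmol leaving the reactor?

1850 kmol

Stoichiometric O₂ = 0.5 × 562 = 281 kmol; O₂ fed = 281 × 1.154 = 324.3 kmol.
N₂ fed = 324.3 × 79/21 = 1220 kmol.
Fuel reacted = 0.921 × 562 → ξ = 517.6 kmol.
Outlet (n = n₀ + ν ξ):
  H₂: 562 − 1(517.6) = 44.4
  O₂: 324.3 − 0.5(517.6) = 65.47
  N₂: 1220 (inert)
  H₂O: 0 + 1(517.6) = 517.6
Total out = 44.4 + 65.47 + 1220 + 517.6 = 1847 kmol.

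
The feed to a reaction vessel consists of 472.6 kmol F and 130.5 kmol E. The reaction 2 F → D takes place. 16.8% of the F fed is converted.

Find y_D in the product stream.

0.0705

F reacted = 0.168 × 472.6 = 79.4 kmol; ν_F = −2, so ξ = 79.4/2 = 39.7 kmol.
Outlet amounts (n = n₀ + ν ξ):
  F: 472.6 − 2(39.7) = 393.2
  D: 0 + 1(39.7) = 39.7
  E: 130.5 (inert)
Total out = 563.4 kmol; y_D = 39.7 / 563.4 = 0.07046.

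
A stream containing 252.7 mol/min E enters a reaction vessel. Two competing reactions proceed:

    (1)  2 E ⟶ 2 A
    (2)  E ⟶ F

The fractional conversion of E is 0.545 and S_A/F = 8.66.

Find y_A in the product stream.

Conversion of E: E consumed = 0.545 × 252.7 = 137.7 mol/min = 2ξ₁ + 1ξ₂.
Selectivity: 2ξ₁ / (1ξ₂) = 8.66 → ξ₁ = 4.33 ξ₂.
Substitute: (2·4.33 + 1) ξ₂ = 137.7 → ξ₂ = 14.26 mol/min, ξ₁ = 61.73 mol/min.
Outlet amounts (n = n₀ + Σ ν·ξ):
  E: 252.7 − 2(61.73) − 1(14.26) = 115
  A: 0 + 2(61.73) = 123.5
  F: 0 + 1(14.26) = 14.26
Total out = 252.7 mol/min; y_A = 123.5 / 252.7 = 0.4886.

0.489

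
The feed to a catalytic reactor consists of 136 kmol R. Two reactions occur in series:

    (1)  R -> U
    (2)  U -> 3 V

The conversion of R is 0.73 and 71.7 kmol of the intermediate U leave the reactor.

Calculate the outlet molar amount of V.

Conversion of R: R consumed = 1ξ₁ = 0.73 × 136 → ξ₁ = 99.28 kmol.
U balance: n_U = 0 + 1ξ₁ − 1ξ₂ = 71.7 → ξ₂ = (1·99.28 − 71.7)/1 = 27.58 kmol.
Outlet amounts (n = n₀ + Σ ν·ξ):
  R: 136 − 1(99.28) = 36.72
  U: 0 + 1(99.28) − 1(27.58) = 71.7
  V: 0 + 3(27.58) = 82.74

82.7 kmol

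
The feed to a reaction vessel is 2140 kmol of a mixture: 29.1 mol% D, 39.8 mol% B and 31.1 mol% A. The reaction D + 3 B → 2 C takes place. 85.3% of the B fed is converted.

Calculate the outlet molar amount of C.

B reacted = 0.853 × 851.7 = 726.5 kmol; ν_B = −3, so ξ = 726.5/3 = 242.2 kmol.
Outlet amounts (n = n₀ + ν ξ):
  D: 622.7 − 1(242.2) = 380.6
  B: 851.7 − 3(242.2) = 125.2
  C: 0 + 2(242.2) = 484.3
  A: 665.5 (inert)

484 kmol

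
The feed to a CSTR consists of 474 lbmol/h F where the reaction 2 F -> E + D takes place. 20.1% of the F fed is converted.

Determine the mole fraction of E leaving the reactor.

F reacted = 0.201 × 474 = 95.27 lbmol/h; ν_F = −2, so ξ = 95.27/2 = 47.64 lbmol/h.
Outlet amounts (n = n₀ + ν ξ):
  F: 474 − 2(47.64) = 378.7
  E: 0 + 1(47.64) = 47.64
  D: 0 + 1(47.64) = 47.64
Total out = 474 lbmol/h; y_E = 47.64 / 474 = 0.1005.

0.101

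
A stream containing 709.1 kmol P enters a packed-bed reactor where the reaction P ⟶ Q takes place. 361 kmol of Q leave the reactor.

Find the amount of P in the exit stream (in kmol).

348 kmol

For Q: n = n₀ + 1ξ → 361 = 0 + 1ξ, giving ξ = 361 kmol.
Outlet amounts (n = n₀ + ν ξ):
  P: 709.1 − 1(361) = 348.1
  Q: 0 + 1(361) = 361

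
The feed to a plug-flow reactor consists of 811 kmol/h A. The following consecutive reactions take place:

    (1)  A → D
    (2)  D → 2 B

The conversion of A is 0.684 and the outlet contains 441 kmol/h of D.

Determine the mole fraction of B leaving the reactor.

Conversion of A: A consumed = 1ξ₁ = 0.684 × 811 → ξ₁ = 554.7 kmol/h.
D balance: n_D = 0 + 1ξ₁ − 1ξ₂ = 441 → ξ₂ = (1·554.7 − 441)/1 = 113.7 kmol/h.
Outlet amounts (n = n₀ + Σ ν·ξ):
  A: 811 − 1(554.7) = 256.3
  D: 0 + 1(554.7) − 1(113.7) = 441
  B: 0 + 2(113.7) = 227.4
Total out = 924.7 kmol/h; y_B = 227.4 / 924.7 = 0.246.

0.246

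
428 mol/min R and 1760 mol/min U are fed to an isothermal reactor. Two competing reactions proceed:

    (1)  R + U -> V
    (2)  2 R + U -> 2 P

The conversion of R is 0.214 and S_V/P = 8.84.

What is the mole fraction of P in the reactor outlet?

0.00443

Conversion of R: R consumed = 0.214 × 428 = 91.59 mol/min = 1ξ₁ + 2ξ₂.
Selectivity: 1ξ₁ / (2ξ₂) = 8.84 → ξ₁ = 17.68 ξ₂.
Substitute: (1·17.68 + 2) ξ₂ = 91.59 → ξ₂ = 4.654 mol/min, ξ₁ = 82.28 mol/min.
Outlet amounts (n = n₀ + Σ ν·ξ):
  R: 428 − 1(82.28) − 2(4.654) = 336.4
  U: 1760 − 1(82.28) − 1(4.654) = 1673
  V: 0 + 1(82.28) = 82.28
  P: 0 + 2(4.654) = 9.308
Total out = 2101 mol/min; y_P = 9.308 / 2101 = 0.00443.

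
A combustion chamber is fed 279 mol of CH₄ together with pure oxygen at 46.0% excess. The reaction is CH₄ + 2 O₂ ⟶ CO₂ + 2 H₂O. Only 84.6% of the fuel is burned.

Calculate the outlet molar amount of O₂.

Stoichiometric O₂ = 2 × 279 = 558 mol; O₂ fed = 558 × 1.460 = 814.7 mol.
Fuel reacted = 0.846 × 279 → ξ = 236 mol.
Outlet (n = n₀ + ν ξ):
  CH₄: 279 − 1(236) = 42.97
  O₂: 814.7 − 2(236) = 342.6
  CO₂: 0 + 1(236) = 236
  H₂O: 0 + 2(236) = 472.1

343 mol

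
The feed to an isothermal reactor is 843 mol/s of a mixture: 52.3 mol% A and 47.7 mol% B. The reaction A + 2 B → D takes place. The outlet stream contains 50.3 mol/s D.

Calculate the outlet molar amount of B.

302 mol/s

For D: n = n₀ + 1ξ → 50.3 = 0 + 1ξ, giving ξ = 50.3 mol/s.
Outlet amounts (n = n₀ + ν ξ):
  A: 440.9 − 1(50.3) = 390.6
  B: 402.1 − 2(50.3) = 301.5
  D: 0 + 1(50.3) = 50.3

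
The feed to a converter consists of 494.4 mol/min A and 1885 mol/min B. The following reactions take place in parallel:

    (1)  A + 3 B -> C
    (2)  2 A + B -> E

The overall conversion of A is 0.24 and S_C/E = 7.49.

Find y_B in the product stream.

Conversion of A: A consumed = 0.24 × 494.4 = 118.7 mol/min = 1ξ₁ + 2ξ₂.
Selectivity: 1ξ₁ / (1ξ₂) = 7.49 → ξ₁ = 7.49 ξ₂.
Substitute: (1·7.49 + 2) ξ₂ = 118.7 → ξ₂ = 12.5 mol/min, ξ₁ = 93.65 mol/min.
Outlet amounts (n = n₀ + Σ ν·ξ):
  A: 494.4 − 1(93.65) − 2(12.5) = 375.7
  B: 1885 − 3(93.65) − 1(12.5) = 1592
  C: 0 + 1(93.65) = 93.65
  E: 0 + 1(12.5) = 12.5
Total out = 2073 mol/min; y_B = 1592 / 2073 = 0.7676.

0.768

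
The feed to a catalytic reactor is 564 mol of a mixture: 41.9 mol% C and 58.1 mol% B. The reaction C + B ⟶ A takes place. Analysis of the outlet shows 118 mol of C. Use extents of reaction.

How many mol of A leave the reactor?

118 mol

For C: n = n₀ − 1ξ → 118 = 236.3 − 1ξ, giving ξ = 118.3 mol.
Outlet amounts (n = n₀ + ν ξ):
  C: 236.3 − 1(118.3) = 118
  B: 327.7 − 1(118.3) = 209.4
  A: 0 + 1(118.3) = 118.3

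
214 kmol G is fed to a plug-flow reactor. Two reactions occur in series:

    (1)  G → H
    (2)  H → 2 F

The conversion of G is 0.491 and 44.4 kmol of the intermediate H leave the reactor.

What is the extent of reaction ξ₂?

Conversion of G: G consumed = 1ξ₁ = 0.491 × 214 → ξ₁ = 105.1 kmol.
H balance: n_H = 0 + 1ξ₁ − 1ξ₂ = 44.4 → ξ₂ = (1·105.1 − 44.4)/1 = 60.67 kmol.
Outlet amounts (n = n₀ + Σ ν·ξ):
  G: 214 − 1(105.1) = 108.9
  H: 0 + 1(105.1) − 1(60.67) = 44.4
  F: 0 + 2(60.67) = 121.3

ξ₂ = 60.7 kmol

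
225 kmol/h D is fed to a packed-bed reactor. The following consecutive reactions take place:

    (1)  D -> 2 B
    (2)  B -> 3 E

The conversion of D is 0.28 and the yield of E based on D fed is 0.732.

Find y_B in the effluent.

0.179

Conversion of D: D consumed = 1ξ₁ = 0.28 × 225 → ξ₁ = 63 kmol/h.
Yield of E: 3ξ₂ / 225 = 0.732 → ξ₂ = 54.9 kmol/h.
Outlet amounts (n = n₀ + Σ ν·ξ):
  D: 225 − 1(63) = 162
  B: 0 + 2(63) − 1(54.9) = 71.1
  E: 0 + 3(54.9) = 164.7
Total out = 397.8 kmol/h; y_B = 71.1 / 397.8 = 0.1787.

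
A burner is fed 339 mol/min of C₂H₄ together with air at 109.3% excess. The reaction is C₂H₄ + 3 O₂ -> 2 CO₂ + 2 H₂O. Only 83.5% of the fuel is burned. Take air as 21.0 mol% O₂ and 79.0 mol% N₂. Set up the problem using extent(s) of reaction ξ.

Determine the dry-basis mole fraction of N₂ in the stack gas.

0.808

Stoichiometric O₂ = 3 × 339 = 1017 mol/min; O₂ fed = 1017 × 2.093 = 2129 mol/min.
N₂ fed = 2129 × 79/21 = 8008 mol/min.
Fuel reacted = 0.835 × 339 → ξ = 283.1 mol/min.
Outlet (n = n₀ + ν ξ):
  C₂H₄: 339 − 1(283.1) = 55.94
  O₂: 2129 − 3(283.1) = 1279
  N₂: 8008 (inert)
  CO₂: 0 + 2(283.1) = 566.1
  H₂O: 0 + 2(283.1) = 566.1
Dry total = 9909 mol/min; y_N₂ (dry) = 8008 / 9909 = 0.8081.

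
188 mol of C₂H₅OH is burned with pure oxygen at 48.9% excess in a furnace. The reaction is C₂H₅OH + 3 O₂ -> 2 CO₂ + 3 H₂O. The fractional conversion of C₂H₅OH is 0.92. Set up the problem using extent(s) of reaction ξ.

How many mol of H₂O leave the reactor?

Stoichiometric O₂ = 3 × 188 = 564 mol; O₂ fed = 564 × 1.489 = 839.8 mol.
Fuel reacted = 0.92 × 188 → ξ = 173 mol.
Outlet (n = n₀ + ν ξ):
  C₂H₅OH: 188 − 1(173) = 15.04
  O₂: 839.8 − 3(173) = 320.9
  CO₂: 0 + 2(173) = 345.9
  H₂O: 0 + 3(173) = 518.9

519 mol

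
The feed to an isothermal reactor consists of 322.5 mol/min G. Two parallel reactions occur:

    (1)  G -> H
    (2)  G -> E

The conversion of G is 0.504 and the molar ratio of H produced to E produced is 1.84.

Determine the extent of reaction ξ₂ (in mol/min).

ξ₂ = 57.2 mol/min

Conversion of G: G consumed = 0.504 × 322.5 = 162.5 mol/min = 1ξ₁ + 1ξ₂.
Selectivity: 1ξ₁ / (1ξ₂) = 1.84 → ξ₁ = 1.84 ξ₂.
Substitute: (1·1.84 + 1) ξ₂ = 162.5 → ξ₂ = 57.23 mol/min, ξ₁ = 105.3 mol/min.
Outlet amounts (n = n₀ + Σ ν·ξ):
  G: 322.5 − 1(105.3) − 1(57.23) = 160
  H: 0 + 1(105.3) = 105.3
  E: 0 + 1(57.23) = 57.23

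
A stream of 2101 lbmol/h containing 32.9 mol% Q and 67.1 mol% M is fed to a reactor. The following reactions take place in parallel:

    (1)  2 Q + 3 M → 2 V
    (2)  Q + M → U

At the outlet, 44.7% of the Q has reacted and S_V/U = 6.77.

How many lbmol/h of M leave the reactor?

966 lbmol/h

Conversion of Q: Q consumed = 0.447 × 691.2 = 309 lbmol/h = 2ξ₁ + 1ξ₂.
Selectivity: 2ξ₁ / (1ξ₂) = 6.77 → ξ₁ = 3.385 ξ₂.
Substitute: (2·3.385 + 1) ξ₂ = 309 → ξ₂ = 39.77 lbmol/h, ξ₁ = 134.6 lbmol/h.
Outlet amounts (n = n₀ + Σ ν·ξ):
  Q: 691.2 − 2(134.6) − 1(39.77) = 382.2
  M: 1410 − 3(134.6) − 1(39.77) = 966.2
  V: 0 + 2(134.6) = 269.2
  U: 0 + 1(39.77) = 39.77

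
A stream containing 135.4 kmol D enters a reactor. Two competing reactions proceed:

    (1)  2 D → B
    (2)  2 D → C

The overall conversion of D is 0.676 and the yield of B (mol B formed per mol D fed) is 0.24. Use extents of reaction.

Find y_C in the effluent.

Yield of B: 1ξ₁ / 135.4 = 0.24 → ξ₁ = 32.5 kmol.
Conversion of D: 2ξ₁ + 2ξ₂ = 0.676 × 135.4 = 91.53 → ξ₂ = 13.27 kmol.
Outlet amounts (n = n₀ + Σ ν·ξ):
  D: 135.4 − 2(32.5) − 2(13.27) = 43.87
  B: 0 + 1(32.5) = 32.5
  C: 0 + 1(13.27) = 13.27
Total out = 89.63 kmol; y_C = 13.27 / 89.63 = 0.148.

0.148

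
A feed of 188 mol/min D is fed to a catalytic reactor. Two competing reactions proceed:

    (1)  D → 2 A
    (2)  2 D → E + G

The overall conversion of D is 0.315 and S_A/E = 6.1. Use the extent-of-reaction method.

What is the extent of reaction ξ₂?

Conversion of D: D consumed = 0.315 × 188 = 59.22 mol/min = 1ξ₁ + 2ξ₂.
Selectivity: 2ξ₁ / (1ξ₂) = 6.1 → ξ₁ = 3.05 ξ₂.
Substitute: (1·3.05 + 2) ξ₂ = 59.22 → ξ₂ = 11.73 mol/min, ξ₁ = 35.77 mol/min.
Outlet amounts (n = n₀ + Σ ν·ξ):
  D: 188 − 1(35.77) − 2(11.73) = 128.8
  A: 0 + 2(35.77) = 71.53
  E: 0 + 1(11.73) = 11.73
  G: 0 + 1(11.73) = 11.73

ξ₂ = 11.7 mol/min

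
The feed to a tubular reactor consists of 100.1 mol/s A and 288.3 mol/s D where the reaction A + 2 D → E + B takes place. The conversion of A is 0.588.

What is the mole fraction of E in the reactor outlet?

0.179

A reacted = 0.588 × 100.1 = 58.86 mol/s; ν_A = −1, so ξ = 58.86/1 = 58.86 mol/s.
Outlet amounts (n = n₀ + ν ξ):
  A: 100.1 − 1(58.86) = 41.24
  D: 288.3 − 2(58.86) = 170.6
  E: 0 + 1(58.86) = 58.86
  B: 0 + 1(58.86) = 58.86
Total out = 329.5 mol/s; y_E = 58.86 / 329.5 = 0.1786.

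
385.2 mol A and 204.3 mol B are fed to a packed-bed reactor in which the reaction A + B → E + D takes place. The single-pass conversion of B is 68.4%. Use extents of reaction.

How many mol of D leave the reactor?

140 mol

B reacted = 0.684 × 204.3 = 139.7 mol; ν_B = −1, so ξ = 139.7/1 = 139.7 mol.
Outlet amounts (n = n₀ + ν ξ):
  A: 385.2 − 1(139.7) = 245.5
  B: 204.3 − 1(139.7) = 64.56
  E: 0 + 1(139.7) = 139.7
  D: 0 + 1(139.7) = 139.7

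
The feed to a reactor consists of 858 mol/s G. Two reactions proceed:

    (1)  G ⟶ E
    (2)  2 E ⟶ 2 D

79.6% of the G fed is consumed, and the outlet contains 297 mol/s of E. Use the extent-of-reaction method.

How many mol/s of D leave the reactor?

Conversion of G: G consumed = 1ξ₁ = 0.796 × 858 → ξ₁ = 683 mol/s.
E balance: n_E = 0 + 1ξ₁ − 2ξ₂ = 297 → ξ₂ = (1·683 − 297)/2 = 193 mol/s.
Outlet amounts (n = n₀ + Σ ν·ξ):
  G: 858 − 1(683) = 175
  E: 0 + 1(683) − 2(193) = 297
  D: 0 + 2(193) = 386

386 mol/s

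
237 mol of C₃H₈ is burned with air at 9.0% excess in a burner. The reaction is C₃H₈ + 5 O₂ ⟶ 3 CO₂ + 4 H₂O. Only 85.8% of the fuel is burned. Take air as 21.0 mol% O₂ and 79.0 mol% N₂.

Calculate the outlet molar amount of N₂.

Stoichiometric O₂ = 5 × 237 = 1185 mol; O₂ fed = 1185 × 1.090 = 1292 mol.
N₂ fed = 1292 × 79/21 = 4859 mol.
Fuel reacted = 0.858 × 237 → ξ = 203.3 mol.
Outlet (n = n₀ + ν ξ):
  C₃H₈: 237 − 1(203.3) = 33.65
  O₂: 1292 − 5(203.3) = 274.9
  N₂: 4859 (inert)
  CO₂: 0 + 3(203.3) = 610
  H₂O: 0 + 4(203.3) = 813.4

4860 mol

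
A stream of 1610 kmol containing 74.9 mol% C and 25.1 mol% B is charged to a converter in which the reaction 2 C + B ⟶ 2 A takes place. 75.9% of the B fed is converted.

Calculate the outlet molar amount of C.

592 kmol

B reacted = 0.759 × 404.1 = 306.7 kmol; ν_B = −1, so ξ = 306.7/1 = 306.7 kmol.
Outlet amounts (n = n₀ + ν ξ):
  C: 1206 − 2(306.7) = 592.5
  B: 404.1 − 1(306.7) = 97.39
  A: 0 + 2(306.7) = 613.4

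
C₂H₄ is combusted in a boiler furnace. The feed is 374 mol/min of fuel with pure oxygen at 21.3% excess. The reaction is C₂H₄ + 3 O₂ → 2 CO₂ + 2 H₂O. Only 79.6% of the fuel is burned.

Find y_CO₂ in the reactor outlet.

0.343

Stoichiometric O₂ = 3 × 374 = 1122 mol/min; O₂ fed = 1122 × 1.213 = 1361 mol/min.
Fuel reacted = 0.796 × 374 → ξ = 297.7 mol/min.
Outlet (n = n₀ + ν ξ):
  C₂H₄: 374 − 1(297.7) = 76.3
  O₂: 1361 − 3(297.7) = 467.9
  CO₂: 0 + 2(297.7) = 595.4
  H₂O: 0 + 2(297.7) = 595.4
Total out = 1735 mol/min; y_CO₂ = 595.4 / 1735 = 0.3432.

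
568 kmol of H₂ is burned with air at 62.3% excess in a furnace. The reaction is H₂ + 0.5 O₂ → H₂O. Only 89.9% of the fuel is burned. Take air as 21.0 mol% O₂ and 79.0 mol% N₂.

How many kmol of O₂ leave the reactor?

Stoichiometric O₂ = 0.5 × 568 = 284 kmol; O₂ fed = 284 × 1.623 = 460.9 kmol.
N₂ fed = 460.9 × 79/21 = 1734 kmol.
Fuel reacted = 0.899 × 568 → ξ = 510.6 kmol.
Outlet (n = n₀ + ν ξ):
  H₂: 568 − 1(510.6) = 57.37
  O₂: 460.9 − 0.5(510.6) = 205.6
  N₂: 1734 (inert)
  H₂O: 0 + 1(510.6) = 510.6

206 kmol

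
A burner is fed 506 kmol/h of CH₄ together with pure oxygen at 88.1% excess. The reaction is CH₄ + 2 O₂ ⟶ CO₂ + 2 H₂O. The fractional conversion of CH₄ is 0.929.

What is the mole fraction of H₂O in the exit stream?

Stoichiometric O₂ = 2 × 506 = 1012 kmol/h; O₂ fed = 1012 × 1.881 = 1904 kmol/h.
Fuel reacted = 0.929 × 506 → ξ = 470.1 kmol/h.
Outlet (n = n₀ + ν ξ):
  CH₄: 506 − 1(470.1) = 35.93
  O₂: 1904 − 2(470.1) = 963.4
  CO₂: 0 + 1(470.1) = 470.1
  H₂O: 0 + 2(470.1) = 940.1
Total out = 2410 kmol/h; y_H₂O = 940.1 / 2410 = 0.3902.

0.39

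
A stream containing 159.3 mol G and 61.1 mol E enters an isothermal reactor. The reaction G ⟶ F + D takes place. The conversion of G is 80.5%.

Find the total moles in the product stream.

G reacted = 0.805 × 159.3 = 128.2 mol; ν_G = −1, so ξ = 128.2/1 = 128.2 mol.
Outlet amounts (n = n₀ + ν ξ):
  G: 159.3 − 1(128.2) = 31.06
  F: 0 + 1(128.2) = 128.2
  D: 0 + 1(128.2) = 128.2
  E: 61.1 (inert)
Total out = 31.06 + 128.2 + 128.2 + 61.1 = 348.6 mol.

349 mol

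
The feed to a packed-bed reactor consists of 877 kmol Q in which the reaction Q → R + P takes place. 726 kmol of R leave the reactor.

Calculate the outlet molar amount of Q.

151 kmol

For R: n = n₀ + 1ξ → 726 = 0 + 1ξ, giving ξ = 726 kmol.
Outlet amounts (n = n₀ + ν ξ):
  Q: 877 − 1(726) = 151
  R: 0 + 1(726) = 726
  P: 0 + 1(726) = 726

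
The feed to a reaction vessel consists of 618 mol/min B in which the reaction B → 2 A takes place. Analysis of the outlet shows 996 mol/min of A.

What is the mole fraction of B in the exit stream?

0.108

For A: n = n₀ + 2ξ → 996 = 0 + 2ξ, giving ξ = 498 mol/min.
Outlet amounts (n = n₀ + ν ξ):
  B: 618 − 1(498) = 120
  A: 0 + 2(498) = 996
Total out = 1116 mol/min; y_B = 120 / 1116 = 0.1075.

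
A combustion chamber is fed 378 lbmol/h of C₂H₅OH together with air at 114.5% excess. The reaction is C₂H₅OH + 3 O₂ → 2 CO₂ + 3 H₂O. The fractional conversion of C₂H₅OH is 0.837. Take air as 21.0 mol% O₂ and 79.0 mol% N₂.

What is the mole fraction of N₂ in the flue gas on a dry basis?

0.808

Stoichiometric O₂ = 3 × 378 = 1134 lbmol/h; O₂ fed = 1134 × 2.145 = 2432 lbmol/h.
N₂ fed = 2432 × 79/21 = 9151 lbmol/h.
Fuel reacted = 0.837 × 378 → ξ = 316.4 lbmol/h.
Outlet (n = n₀ + ν ξ):
  C₂H₅OH: 378 − 1(316.4) = 61.61
  O₂: 2432 − 3(316.4) = 1483
  N₂: 9151 (inert)
  CO₂: 0 + 2(316.4) = 632.8
  H₂O: 0 + 3(316.4) = 949.2
Dry total = 11330 lbmol/h; y_N₂ (dry) = 9151 / 11330 = 0.8078.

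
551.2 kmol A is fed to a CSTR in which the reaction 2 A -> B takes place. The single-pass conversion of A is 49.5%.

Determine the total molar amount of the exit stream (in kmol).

415 kmol

A reacted = 0.495 × 551.2 = 272.8 kmol; ν_A = −2, so ξ = 272.8/2 = 136.4 kmol.
Outlet amounts (n = n₀ + ν ξ):
  A: 551.2 − 2(136.4) = 278.4
  B: 0 + 1(136.4) = 136.4
Total out = 278.4 + 136.4 = 414.8 kmol.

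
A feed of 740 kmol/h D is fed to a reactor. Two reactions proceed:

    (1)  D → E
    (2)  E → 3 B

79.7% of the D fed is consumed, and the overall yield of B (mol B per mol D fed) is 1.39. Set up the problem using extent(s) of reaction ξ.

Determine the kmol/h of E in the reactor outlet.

247 kmol/h

Conversion of D: D consumed = 1ξ₁ = 0.797 × 740 → ξ₁ = 589.8 kmol/h.
Yield of B: 3ξ₂ / 740 = 1.39 → ξ₂ = 342.9 kmol/h.
Outlet amounts (n = n₀ + Σ ν·ξ):
  D: 740 − 1(589.8) = 150.2
  E: 0 + 1(589.8) − 1(342.9) = 246.9
  B: 0 + 3(342.9) = 1029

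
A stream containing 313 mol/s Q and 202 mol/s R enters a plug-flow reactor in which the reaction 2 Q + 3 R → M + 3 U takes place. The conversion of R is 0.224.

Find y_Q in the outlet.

0.566

R reacted = 0.224 × 202 = 45.25 mol/s; ν_R = −3, so ξ = 45.25/3 = 15.08 mol/s.
Outlet amounts (n = n₀ + ν ξ):
  Q: 313 − 2(15.08) = 282.8
  R: 202 − 3(15.08) = 156.8
  M: 0 + 1(15.08) = 15.08
  U: 0 + 3(15.08) = 45.25
Total out = 499.9 mol/s; y_Q = 282.8 / 499.9 = 0.5658.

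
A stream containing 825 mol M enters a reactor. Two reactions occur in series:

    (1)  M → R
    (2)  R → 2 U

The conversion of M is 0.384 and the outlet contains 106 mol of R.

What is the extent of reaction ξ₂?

Conversion of M: M consumed = 1ξ₁ = 0.384 × 825 → ξ₁ = 316.8 mol.
R balance: n_R = 0 + 1ξ₁ − 1ξ₂ = 106 → ξ₂ = (1·316.8 − 106)/1 = 210.8 mol.
Outlet amounts (n = n₀ + Σ ν·ξ):
  M: 825 − 1(316.8) = 508.2
  R: 0 + 1(316.8) − 1(210.8) = 106
  U: 0 + 2(210.8) = 421.6

ξ₂ = 211 mol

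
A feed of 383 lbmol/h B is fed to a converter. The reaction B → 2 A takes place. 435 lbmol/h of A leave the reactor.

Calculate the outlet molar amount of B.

166 lbmol/h

For A: n = n₀ + 2ξ → 435 = 0 + 2ξ, giving ξ = 217.5 lbmol/h.
Outlet amounts (n = n₀ + ν ξ):
  B: 383 − 1(217.5) = 165.5
  A: 0 + 2(217.5) = 435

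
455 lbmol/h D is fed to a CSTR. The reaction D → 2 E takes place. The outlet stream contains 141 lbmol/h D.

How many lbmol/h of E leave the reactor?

628 lbmol/h

For D: n = n₀ − 1ξ → 141 = 455 − 1ξ, giving ξ = 314 lbmol/h.
Outlet amounts (n = n₀ + ν ξ):
  D: 455 − 1(314) = 141
  E: 0 + 2(314) = 628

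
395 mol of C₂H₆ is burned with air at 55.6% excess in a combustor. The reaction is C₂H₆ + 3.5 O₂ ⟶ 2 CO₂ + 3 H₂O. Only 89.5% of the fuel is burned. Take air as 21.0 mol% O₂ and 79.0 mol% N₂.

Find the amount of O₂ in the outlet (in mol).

Stoichiometric O₂ = 3.5 × 395 = 1382 mol; O₂ fed = 1382 × 1.556 = 2151 mol.
N₂ fed = 2151 × 79/21 = 8092 mol.
Fuel reacted = 0.895 × 395 → ξ = 353.5 mol.
Outlet (n = n₀ + ν ξ):
  C₂H₆: 395 − 1(353.5) = 41.47
  O₂: 2151 − 3.5(353.5) = 913.8
  N₂: 8092 (inert)
  CO₂: 0 + 2(353.5) = 707.1
  H₂O: 0 + 3(353.5) = 1061

914 mol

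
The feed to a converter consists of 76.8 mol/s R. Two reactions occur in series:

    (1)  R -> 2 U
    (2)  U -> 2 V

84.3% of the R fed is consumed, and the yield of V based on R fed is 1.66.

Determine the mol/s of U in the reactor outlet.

Conversion of R: R consumed = 1ξ₁ = 0.843 × 76.8 → ξ₁ = 64.74 mol/s.
Yield of V: 2ξ₂ / 76.8 = 1.66 → ξ₂ = 63.74 mol/s.
Outlet amounts (n = n₀ + Σ ν·ξ):
  R: 76.8 − 1(64.74) = 12.06
  U: 0 + 2(64.74) − 1(63.74) = 65.74
  V: 0 + 2(63.74) = 127.5

65.7 mol/s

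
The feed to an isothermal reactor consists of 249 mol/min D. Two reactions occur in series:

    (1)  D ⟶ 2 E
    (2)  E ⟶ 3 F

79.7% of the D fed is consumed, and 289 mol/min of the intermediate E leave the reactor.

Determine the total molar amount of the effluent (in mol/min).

663 mol/min

Conversion of D: D consumed = 1ξ₁ = 0.797 × 249 → ξ₁ = 198.5 mol/min.
E balance: n_E = 0 + 2ξ₁ − 1ξ₂ = 289 → ξ₂ = (2·198.5 − 289)/1 = 107.9 mol/min.
Outlet amounts (n = n₀ + Σ ν·ξ):
  D: 249 − 1(198.5) = 50.55
  E: 0 + 2(198.5) − 1(107.9) = 289
  F: 0 + 3(107.9) = 323.7
Total out = 50.55 + 289 + 323.7 = 663.3 mol/min.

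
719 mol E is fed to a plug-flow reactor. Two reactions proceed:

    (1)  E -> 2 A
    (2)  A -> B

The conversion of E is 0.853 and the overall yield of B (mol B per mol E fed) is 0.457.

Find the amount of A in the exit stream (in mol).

Conversion of E: E consumed = 1ξ₁ = 0.853 × 719 → ξ₁ = 613.3 mol.
Yield of B: 1ξ₂ / 719 = 0.457 → ξ₂ = 328.6 mol.
Outlet amounts (n = n₀ + Σ ν·ξ):
  E: 719 − 1(613.3) = 105.7
  A: 0 + 2(613.3) − 1(328.6) = 898
  B: 0 + 1(328.6) = 328.6

898 mol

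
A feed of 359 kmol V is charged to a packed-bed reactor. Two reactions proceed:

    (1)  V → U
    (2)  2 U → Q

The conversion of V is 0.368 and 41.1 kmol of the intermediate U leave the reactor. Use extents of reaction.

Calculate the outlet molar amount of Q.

Conversion of V: V consumed = 1ξ₁ = 0.368 × 359 → ξ₁ = 132.1 kmol.
U balance: n_U = 0 + 1ξ₁ − 2ξ₂ = 41.1 → ξ₂ = (1·132.1 − 41.1)/2 = 45.51 kmol.
Outlet amounts (n = n₀ + Σ ν·ξ):
  V: 359 − 1(132.1) = 226.9
  U: 0 + 1(132.1) − 2(45.51) = 41.1
  Q: 0 + 1(45.51) = 45.51

45.5 kmol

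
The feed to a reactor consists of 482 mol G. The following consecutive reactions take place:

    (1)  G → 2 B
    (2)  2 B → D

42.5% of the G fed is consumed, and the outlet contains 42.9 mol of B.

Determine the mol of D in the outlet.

183 mol

Conversion of G: G consumed = 1ξ₁ = 0.425 × 482 → ξ₁ = 204.8 mol.
B balance: n_B = 0 + 2ξ₁ − 2ξ₂ = 42.9 → ξ₂ = (2·204.8 − 42.9)/2 = 183.4 mol.
Outlet amounts (n = n₀ + Σ ν·ξ):
  G: 482 − 1(204.8) = 277.1
  B: 0 + 2(204.8) − 2(183.4) = 42.9
  D: 0 + 1(183.4) = 183.4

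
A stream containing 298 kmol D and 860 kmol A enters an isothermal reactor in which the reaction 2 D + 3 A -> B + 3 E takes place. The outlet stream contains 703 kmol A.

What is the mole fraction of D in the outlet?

For A: n = n₀ − 3ξ → 703 = 860 − 3ξ, giving ξ = 52.33 kmol.
Outlet amounts (n = n₀ + ν ξ):
  D: 298 − 2(52.33) = 193.3
  A: 860 − 3(52.33) = 703
  B: 0 + 1(52.33) = 52.33
  E: 0 + 3(52.33) = 157
Total out = 1106 kmol; y_D = 193.3 / 1106 = 0.1749.

0.175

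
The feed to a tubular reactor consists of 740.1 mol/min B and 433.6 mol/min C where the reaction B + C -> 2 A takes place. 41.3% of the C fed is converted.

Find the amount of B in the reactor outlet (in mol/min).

561 mol/min

C reacted = 0.413 × 433.6 = 179.1 mol/min; ν_C = −1, so ξ = 179.1/1 = 179.1 mol/min.
Outlet amounts (n = n₀ + ν ξ):
  B: 740.1 − 1(179.1) = 561
  C: 433.6 − 1(179.1) = 254.5
  A: 0 + 2(179.1) = 358.2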